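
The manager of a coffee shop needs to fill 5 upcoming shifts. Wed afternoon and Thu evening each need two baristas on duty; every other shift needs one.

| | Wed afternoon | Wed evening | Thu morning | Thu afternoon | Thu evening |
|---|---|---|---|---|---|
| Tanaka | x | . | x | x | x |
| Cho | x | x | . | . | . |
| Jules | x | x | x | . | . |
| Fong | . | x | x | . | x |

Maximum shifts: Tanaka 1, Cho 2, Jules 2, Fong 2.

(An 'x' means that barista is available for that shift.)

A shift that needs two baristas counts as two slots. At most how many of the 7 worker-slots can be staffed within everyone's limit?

6

Total capacity across all baristas is 1+2+2+2 = 7, and 7 slots are needed, so at most 7 can be filled.
Shifts {Thu afternoon, Thu evening} need 3 slots but only Tanaka and Fong are available for them, supplying at most 2 — so at least 1 slot must go unfilled.
An assignment achieving 6: Wed afternoon→Cho+Jules, Wed evening→Cho, Thu morning→Jules, Thu afternoon→Tanaka, Thu evening→Fong.
Loads: Tanaka 1/1, Cho 2/2, Jules 2/2, Fong 1/2.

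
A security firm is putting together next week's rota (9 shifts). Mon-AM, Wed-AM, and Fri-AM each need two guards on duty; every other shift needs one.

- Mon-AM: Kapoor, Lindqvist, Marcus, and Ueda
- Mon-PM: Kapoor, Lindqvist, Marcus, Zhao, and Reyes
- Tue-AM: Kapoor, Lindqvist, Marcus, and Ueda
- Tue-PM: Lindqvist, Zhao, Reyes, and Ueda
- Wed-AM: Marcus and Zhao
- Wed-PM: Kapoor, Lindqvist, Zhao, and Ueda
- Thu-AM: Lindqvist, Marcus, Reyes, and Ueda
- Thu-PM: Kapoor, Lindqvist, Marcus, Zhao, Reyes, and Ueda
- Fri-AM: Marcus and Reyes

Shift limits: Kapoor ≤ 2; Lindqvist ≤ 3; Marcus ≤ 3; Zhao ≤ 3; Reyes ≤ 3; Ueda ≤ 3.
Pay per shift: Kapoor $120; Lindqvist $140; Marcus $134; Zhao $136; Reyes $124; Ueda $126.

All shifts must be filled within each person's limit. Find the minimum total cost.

$1528

Wed-AM can only be covered by Marcus and Zhao, so that assignment is forced.
Fri-AM can only be covered by Marcus and Reyes, so that assignment is forced.
Picking the cheapest available guard for each shift independently would cost $1502, but that ignores the shift limits.
An optimal schedule: Mon-AM→Ueda+Marcus, Mon-PM→Reyes, Tue-AM→Kapoor, Tue-PM→Reyes, Wed-AM→Marcus+Zhao, Wed-PM→Kapoor, Thu-AM→Ueda, Thu-PM→Ueda, Fri-AM→Reyes+Marcus.
Total: 126 + 134 + 124 + 120 + 124 + 134 + 136 + 120 + 126 + 126 + 124 + 134 = $1528.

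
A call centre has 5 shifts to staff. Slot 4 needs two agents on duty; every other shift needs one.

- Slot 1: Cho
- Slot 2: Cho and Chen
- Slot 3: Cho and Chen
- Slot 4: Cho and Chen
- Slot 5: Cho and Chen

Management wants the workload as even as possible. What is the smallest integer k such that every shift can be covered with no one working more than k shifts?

3

With 2 agents and 6 worker-slots to fill, someone must work at least ⌈6/2⌉ = 3 shifts, so k ≥ 3.
k = 3 works: Slot 1→Cho, Slot 2→Cho, Slot 3→Chen, Slot 4→Cho+Chen, Slot 5→Chen.
Loads: Cho 3, Chen 3 — all ≤ 3.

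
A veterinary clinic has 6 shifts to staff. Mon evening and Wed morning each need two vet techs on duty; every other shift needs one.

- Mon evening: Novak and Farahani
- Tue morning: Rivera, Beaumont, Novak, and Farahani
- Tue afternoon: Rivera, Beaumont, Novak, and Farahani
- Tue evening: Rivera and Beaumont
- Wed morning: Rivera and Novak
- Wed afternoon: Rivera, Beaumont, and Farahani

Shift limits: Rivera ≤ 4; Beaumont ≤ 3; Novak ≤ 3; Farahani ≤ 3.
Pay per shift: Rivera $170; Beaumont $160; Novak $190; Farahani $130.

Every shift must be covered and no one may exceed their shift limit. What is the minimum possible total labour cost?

$1260

Mon evening can only be covered by Novak and Farahani, so that assignment is forced.
Wed morning can only be covered by Rivera and Novak, so that assignment is forced.
Picking the cheapest available vet tech for each shift independently would cost $1230, but that ignores the shift limits.
An optimal schedule: Mon evening→Farahani+Novak, Tue morning→Farahani, Tue afternoon→Beaumont, Tue evening→Beaumont, Wed morning→Rivera+Novak, Wed afternoon→Farahani.
Total: 130 + 190 + 130 + 160 + 160 + 170 + 190 + 130 = $1260.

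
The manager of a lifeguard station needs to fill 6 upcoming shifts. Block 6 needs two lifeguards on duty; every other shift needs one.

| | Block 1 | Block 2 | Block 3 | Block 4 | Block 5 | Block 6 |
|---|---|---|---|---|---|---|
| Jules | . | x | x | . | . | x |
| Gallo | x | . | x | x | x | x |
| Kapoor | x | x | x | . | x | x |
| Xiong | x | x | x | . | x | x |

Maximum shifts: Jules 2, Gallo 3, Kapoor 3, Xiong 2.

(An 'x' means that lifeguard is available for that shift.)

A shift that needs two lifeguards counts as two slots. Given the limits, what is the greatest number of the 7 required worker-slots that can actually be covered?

7

Total capacity across all lifeguards is 2+3+3+2 = 10, and 7 slots are needed, so at most 7 can be filled.
An assignment achieving 7: Block 1→Gallo, Block 2→Jules, Block 3→Jules, Block 4→Gallo, Block 5→Gallo, Block 6→Kapoor+Xiong.
Loads: Jules 2/2, Gallo 3/3, Kapoor 1/3, Xiong 1/2.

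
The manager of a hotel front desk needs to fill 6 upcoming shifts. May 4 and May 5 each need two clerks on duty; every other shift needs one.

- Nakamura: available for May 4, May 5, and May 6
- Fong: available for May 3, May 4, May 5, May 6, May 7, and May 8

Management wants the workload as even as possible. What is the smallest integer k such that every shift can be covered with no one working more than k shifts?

With 2 clerks and 8 worker-slots to fill, someone must work at least ⌈8/2⌉ = 4 shifts, so k ≥ 4.
k = 4 fails: Shifts {May 3, May 4, May 5, May 7, May 8} need 7 worker-slots in total, but the clerks available for any of those shifts (Nakamura and Fong) can supply at most 6 among them. So no valid schedule exists.
k = 5 works: May 3→Fong, May 4→Nakamura+Fong, May 5→Nakamura+Fong, May 6→Nakamura, May 7→Fong, May 8→Fong.
Loads: Nakamura 3, Fong 5 — all ≤ 5.

5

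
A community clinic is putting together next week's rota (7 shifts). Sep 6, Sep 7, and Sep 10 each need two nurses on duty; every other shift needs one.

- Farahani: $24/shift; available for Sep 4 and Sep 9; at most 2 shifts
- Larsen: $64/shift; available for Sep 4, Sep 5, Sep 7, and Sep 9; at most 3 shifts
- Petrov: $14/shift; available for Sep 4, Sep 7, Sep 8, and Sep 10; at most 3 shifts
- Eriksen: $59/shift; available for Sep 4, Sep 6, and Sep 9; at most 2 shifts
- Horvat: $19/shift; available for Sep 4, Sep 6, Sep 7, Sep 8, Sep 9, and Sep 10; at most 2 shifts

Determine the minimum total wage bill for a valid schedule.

Sep 5 can only be covered by Larsen, so that assignment is forced.
Sep 6 can only be covered by Eriksen and Horvat, so that assignment is forced.
Sep 10 can only be covered by Petrov and Horvat, so that assignment is forced.
Picking the cheapest available nurse for each shift independently would cost $255, but that ignores the shift limits.
An optimal schedule: Sep 4→Farahani, Sep 5→Larsen, Sep 6→Eriksen+Horvat, Sep 7→Larsen+Petrov, Sep 8→Petrov, Sep 9→Farahani, Sep 10→Petrov+Horvat.
Total: 24 + 64 + 59 + 19 + 64 + 14 + 14 + 24 + 14 + 19 = $315.

$315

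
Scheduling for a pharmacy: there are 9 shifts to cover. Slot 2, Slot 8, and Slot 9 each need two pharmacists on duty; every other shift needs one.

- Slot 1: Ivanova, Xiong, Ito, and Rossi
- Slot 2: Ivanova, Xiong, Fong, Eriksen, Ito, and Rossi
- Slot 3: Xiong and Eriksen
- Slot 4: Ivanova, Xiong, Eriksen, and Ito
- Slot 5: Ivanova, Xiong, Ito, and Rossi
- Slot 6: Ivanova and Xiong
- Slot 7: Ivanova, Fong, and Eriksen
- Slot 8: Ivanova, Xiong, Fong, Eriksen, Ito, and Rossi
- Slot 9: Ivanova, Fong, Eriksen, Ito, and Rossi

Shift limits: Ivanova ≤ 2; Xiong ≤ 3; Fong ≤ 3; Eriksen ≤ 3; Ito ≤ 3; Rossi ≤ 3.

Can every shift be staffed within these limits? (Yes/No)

One valid schedule: Slot 1→Xiong, Slot 2→Fong+Eriksen, Slot 3→Xiong, Slot 4→Xiong, Slot 5→Ito, Slot 6→Ivanova, Slot 7→Ivanova, Slot 8→Fong+Eriksen, Slot 9→Fong+Eriksen.
Loads: Ivanova 2/2, Xiong 3/3, Fong 3/3, Eriksen 3/3, Ito 1/3, Rossi 0/3 — all within limits.

Yes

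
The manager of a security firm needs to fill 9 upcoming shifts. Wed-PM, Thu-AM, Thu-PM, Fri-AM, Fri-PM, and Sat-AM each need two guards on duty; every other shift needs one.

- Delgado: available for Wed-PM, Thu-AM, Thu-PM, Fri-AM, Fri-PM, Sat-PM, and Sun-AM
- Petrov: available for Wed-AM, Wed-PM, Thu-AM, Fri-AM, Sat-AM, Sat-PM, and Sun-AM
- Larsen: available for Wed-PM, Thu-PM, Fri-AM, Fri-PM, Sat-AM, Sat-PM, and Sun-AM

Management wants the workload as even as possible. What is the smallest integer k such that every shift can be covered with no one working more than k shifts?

5

With 3 guards and 15 worker-slots to fill, someone must work at least ⌈15/3⌉ = 5 shifts, so k ≥ 5.
k = 5 works: Wed-AM→Petrov, Wed-PM→Delgado+Petrov, Thu-AM→Delgado+Petrov, Thu-PM→Delgado+Larsen, Fri-AM→Delgado+Petrov, Fri-PM→Delgado+Larsen, Sat-AM→Petrov+Larsen, Sat-PM→Larsen, Sun-AM→Larsen.
Loads: Delgado 5, Petrov 5, Larsen 5 — all ≤ 5.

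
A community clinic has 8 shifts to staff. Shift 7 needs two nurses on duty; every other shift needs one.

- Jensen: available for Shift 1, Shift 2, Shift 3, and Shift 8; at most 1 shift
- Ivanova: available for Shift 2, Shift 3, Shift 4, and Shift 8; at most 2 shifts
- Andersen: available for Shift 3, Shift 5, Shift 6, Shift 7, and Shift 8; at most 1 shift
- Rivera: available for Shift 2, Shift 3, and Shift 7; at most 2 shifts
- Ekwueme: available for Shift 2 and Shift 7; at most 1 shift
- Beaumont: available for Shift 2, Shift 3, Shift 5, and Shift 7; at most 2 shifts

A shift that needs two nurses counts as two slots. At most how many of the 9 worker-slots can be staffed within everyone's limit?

9

Total capacity across all nurses is 1+2+1+2+1+2 = 9, and 9 slots are needed, so at most 9 can be filled.
An assignment achieving 9: Shift 1→Jensen, Shift 2→Rivera, Shift 3→Beaumont, Shift 4→Ivanova, Shift 5→Beaumont, Shift 6→Andersen, Shift 7→Rivera+Ekwueme, Shift 8→Ivanova.
Loads: Jensen 1/1, Ivanova 2/2, Andersen 1/1, Rivera 2/2, Ekwueme 1/1, Beaumont 2/2.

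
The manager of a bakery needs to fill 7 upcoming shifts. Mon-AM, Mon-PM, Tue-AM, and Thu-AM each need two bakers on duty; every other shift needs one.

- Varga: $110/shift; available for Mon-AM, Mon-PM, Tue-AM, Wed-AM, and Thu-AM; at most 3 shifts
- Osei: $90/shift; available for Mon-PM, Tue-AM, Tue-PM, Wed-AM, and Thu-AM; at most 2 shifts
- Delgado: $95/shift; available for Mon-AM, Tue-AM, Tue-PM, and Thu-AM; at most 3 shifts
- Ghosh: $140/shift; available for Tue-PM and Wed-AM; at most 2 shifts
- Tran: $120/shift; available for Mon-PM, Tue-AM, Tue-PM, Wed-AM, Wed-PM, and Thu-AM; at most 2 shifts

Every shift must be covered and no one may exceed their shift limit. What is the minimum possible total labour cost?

Mon-AM can only be covered by Varga and Delgado, so that assignment is forced.
Wed-PM can only be covered by Tran, so that assignment is forced.
Picking the cheapest available baker for each shift independently would cost $1075, but that ignores the shift limits.
An optimal schedule: Mon-AM→Varga+Delgado, Mon-PM→Varga+Osei, Tue-AM→Varga+Delgado, Tue-PM→Osei, Wed-AM→Ghosh, Wed-PM→Tran, Thu-AM→Delgado+Tran.
Total: 110 + 95 + 110 + 90 + 110 + 95 + 90 + 140 + 120 + 95 + 120 = $1175.

$1175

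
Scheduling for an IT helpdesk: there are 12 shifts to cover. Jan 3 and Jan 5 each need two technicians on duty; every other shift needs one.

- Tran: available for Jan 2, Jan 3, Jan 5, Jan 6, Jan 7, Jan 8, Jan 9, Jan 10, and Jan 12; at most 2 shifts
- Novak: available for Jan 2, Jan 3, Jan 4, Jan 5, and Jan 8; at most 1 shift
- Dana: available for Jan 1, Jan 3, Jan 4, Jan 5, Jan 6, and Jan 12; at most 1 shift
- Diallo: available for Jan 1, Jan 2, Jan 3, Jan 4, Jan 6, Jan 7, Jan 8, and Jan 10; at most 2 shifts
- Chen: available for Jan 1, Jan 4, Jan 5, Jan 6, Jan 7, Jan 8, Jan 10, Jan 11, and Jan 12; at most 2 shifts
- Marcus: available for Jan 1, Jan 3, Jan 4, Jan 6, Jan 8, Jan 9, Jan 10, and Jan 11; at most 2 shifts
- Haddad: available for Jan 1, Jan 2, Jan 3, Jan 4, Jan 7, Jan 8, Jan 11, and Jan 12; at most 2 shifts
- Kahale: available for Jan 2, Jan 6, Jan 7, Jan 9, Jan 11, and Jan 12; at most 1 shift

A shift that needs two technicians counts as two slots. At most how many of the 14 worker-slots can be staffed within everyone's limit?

Total capacity across all technicians is 2+1+1+2+2+2+2+1 = 13, and 14 slots are needed, so at most 13 can be filled.
An assignment achieving 13: Jan 1→Dana, Jan 2→Diallo, Jan 3→Marcus+Haddad, Jan 4→Marcus, Jan 5→Tran+Novak, Jan 6→Kahale, Jan 7→Chen, Jan 9→Tran, Jan 10→Diallo, Jan 11→Chen, Jan 12→Haddad.
Loads: Tran 2/2, Novak 1/1, Dana 1/1, Diallo 2/2, Chen 2/2, Marcus 2/2, Haddad 2/2, Kahale 1/1.

13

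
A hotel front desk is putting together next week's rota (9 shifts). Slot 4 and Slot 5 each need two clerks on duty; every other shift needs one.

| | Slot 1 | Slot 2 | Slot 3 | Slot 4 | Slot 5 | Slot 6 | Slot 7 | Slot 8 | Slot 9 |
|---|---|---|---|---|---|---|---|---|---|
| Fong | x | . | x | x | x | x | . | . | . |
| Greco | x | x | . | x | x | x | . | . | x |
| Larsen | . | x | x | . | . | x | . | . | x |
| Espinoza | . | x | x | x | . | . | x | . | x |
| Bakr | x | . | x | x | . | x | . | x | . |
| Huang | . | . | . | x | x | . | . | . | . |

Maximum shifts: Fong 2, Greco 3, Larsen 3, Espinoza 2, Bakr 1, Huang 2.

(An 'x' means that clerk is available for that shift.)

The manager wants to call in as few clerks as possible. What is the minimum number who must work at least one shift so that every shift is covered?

11 slots to fill and no one can take more than 3, so at least ⌈11/3⌉ = 4 clerks are needed.
Any 4 clerks together have capacity at most 3+3+2+2 = 10 < 11 slots, so 4 can never suffice.
Fong, Greco, Larsen, Espinoza, and Bakr alone can cover everything: Slot 1→Fong, Slot 2→Greco, Slot 3→Larsen, Slot 4→Greco+Espinoza, Slot 5→Fong+Greco, Slot 6→Larsen, Slot 7→Espinoza, Slot 8→Bakr, Slot 9→Larsen.

5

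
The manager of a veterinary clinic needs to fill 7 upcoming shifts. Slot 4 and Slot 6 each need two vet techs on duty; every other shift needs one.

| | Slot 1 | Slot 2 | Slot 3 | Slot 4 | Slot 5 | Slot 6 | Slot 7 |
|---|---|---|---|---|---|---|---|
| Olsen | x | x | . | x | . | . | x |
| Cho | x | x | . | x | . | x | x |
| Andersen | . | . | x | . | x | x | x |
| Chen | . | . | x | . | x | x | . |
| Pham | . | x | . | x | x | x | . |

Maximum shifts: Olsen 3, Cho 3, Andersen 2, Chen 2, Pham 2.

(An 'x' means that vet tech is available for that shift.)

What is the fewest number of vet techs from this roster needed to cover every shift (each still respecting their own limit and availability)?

4

9 slots to fill and no one can take more than 3, so at least ⌈9/3⌉ = 3 vet techs are needed.
Any 3 vet techs together have capacity at most 3+3+2 = 8 < 9 slots, so 3 can never suffice.
Olsen, Cho, Andersen, and Chen alone can cover everything: Slot 1→Olsen, Slot 2→Olsen, Slot 3→Andersen, Slot 4→Olsen+Cho, Slot 5→Andersen, Slot 6→Cho+Chen, Slot 7→Cho.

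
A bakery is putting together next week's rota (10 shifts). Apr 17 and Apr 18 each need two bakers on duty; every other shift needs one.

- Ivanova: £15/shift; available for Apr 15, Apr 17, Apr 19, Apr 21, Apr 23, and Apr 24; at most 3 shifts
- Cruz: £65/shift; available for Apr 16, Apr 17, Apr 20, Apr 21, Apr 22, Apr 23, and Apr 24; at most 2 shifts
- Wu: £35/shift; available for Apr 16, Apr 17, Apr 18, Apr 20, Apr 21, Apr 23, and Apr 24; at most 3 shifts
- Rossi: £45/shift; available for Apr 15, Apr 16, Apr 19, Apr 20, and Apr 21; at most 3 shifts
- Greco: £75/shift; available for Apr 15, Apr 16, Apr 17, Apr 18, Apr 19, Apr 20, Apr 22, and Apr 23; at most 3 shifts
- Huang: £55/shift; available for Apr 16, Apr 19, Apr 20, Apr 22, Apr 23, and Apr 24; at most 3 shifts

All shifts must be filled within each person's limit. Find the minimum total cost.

£470

Apr 18 can only be covered by Wu and Greco, so that assignment is forced.
Picking the cheapest available baker for each shift independently would cost £360, but that ignores the shift limits.
An optimal schedule: Apr 15→Ivanova, Apr 16→Rossi, Apr 17→Ivanova+Wu, Apr 18→Wu+Greco, Apr 19→Ivanova, Apr 20→Rossi, Apr 21→Rossi, Apr 22→Huang, Apr 23→Huang, Apr 24→Wu.
Total: 15 + 45 + 15 + 35 + 35 + 75 + 15 + 45 + 45 + 55 + 55 + 35 = £470.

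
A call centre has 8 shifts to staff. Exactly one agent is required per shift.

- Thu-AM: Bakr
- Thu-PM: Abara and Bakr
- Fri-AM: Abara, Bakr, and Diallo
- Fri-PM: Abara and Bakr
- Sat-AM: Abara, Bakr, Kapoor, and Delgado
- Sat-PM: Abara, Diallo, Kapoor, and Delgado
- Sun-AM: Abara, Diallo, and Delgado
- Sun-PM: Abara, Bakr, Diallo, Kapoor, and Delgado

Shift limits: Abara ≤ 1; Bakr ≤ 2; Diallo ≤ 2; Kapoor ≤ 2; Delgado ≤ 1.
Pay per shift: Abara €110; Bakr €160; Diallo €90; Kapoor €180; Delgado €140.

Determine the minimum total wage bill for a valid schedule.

Thu-AM can only be covered by Bakr, so that assignment is forced.
Picking the cheapest available agent for each shift independently would cost €850, but that ignores the shift limits.
An optimal schedule: Thu-AM→Bakr, Thu-PM→Abara, Fri-AM→Diallo, Fri-PM→Bakr, Sat-AM→Kapoor, Sat-PM→Kapoor, Sun-AM→Diallo, Sun-PM→Delgado.
Total: 160 + 110 + 90 + 160 + 180 + 180 + 90 + 140 = €1110.

€1110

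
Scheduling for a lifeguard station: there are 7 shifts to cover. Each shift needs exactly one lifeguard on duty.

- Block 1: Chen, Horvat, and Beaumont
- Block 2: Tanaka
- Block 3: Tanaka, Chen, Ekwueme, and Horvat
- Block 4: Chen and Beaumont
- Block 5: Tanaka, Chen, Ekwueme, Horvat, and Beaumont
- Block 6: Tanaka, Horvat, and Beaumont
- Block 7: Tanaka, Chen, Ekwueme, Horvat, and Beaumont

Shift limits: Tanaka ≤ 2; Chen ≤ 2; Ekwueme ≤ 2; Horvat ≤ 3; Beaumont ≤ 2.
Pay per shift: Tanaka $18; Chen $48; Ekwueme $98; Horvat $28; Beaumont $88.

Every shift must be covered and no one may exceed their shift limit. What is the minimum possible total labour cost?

Block 2 can only be covered by Tanaka, so that assignment is forced.
Picking the cheapest available lifeguard for each shift independently would cost $166, but that ignores the shift limits.
An optimal schedule: Block 1→Horvat, Block 2→Tanaka, Block 3→Horvat, Block 4→Chen, Block 5→Horvat, Block 6→Tanaka, Block 7→Chen.
Total: 28 + 18 + 28 + 48 + 28 + 18 + 48 = $216.

$216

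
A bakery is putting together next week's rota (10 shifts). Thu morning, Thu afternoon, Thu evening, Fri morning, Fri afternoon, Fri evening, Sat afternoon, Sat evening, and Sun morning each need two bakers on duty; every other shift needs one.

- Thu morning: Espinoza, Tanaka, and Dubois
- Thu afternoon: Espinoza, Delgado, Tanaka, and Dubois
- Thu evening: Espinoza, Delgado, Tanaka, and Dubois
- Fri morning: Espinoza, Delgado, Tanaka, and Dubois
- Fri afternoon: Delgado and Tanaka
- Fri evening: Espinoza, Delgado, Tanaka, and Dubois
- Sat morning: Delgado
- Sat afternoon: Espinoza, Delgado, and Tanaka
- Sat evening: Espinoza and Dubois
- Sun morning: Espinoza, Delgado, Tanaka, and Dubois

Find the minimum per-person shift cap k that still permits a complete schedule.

With 4 bakers and 19 worker-slots to fill, someone must work at least ⌈19/4⌉ = 5 shifts, so k ≥ 5.
k = 5 works: Thu morning→Espinoza+Tanaka, Thu afternoon→Espinoza+Delgado, Thu evening→Espinoza+Delgado, Fri morning→Tanaka+Dubois, Fri afternoon→Delgado+Tanaka, Fri evening→Tanaka+Dubois, Sat morning→Delgado, Sat afternoon→Espinoza+Delgado, Sat evening→Espinoza+Dubois, Sun morning→Tanaka+Dubois.
Loads: Espinoza 5, Delgado 5, Tanaka 5, Dubois 4 — all ≤ 5.

5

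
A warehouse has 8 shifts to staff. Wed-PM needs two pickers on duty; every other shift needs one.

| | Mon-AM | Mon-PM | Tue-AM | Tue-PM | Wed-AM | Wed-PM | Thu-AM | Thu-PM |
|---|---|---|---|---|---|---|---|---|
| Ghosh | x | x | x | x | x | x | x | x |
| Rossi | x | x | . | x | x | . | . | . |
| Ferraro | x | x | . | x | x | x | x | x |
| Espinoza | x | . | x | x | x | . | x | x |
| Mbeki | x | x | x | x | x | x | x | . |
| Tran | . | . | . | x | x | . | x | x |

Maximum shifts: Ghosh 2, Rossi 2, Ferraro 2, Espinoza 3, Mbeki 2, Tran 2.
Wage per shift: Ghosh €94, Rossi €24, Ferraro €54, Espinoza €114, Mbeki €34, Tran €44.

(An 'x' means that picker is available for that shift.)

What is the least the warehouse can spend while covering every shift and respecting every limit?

Picking the cheapest available picker for each shift independently would cost €296, but that ignores the shift limits.
An optimal schedule: Mon-AM→Rossi, Mon-PM→Rossi, Tue-AM→Mbeki, Tue-PM→Ferraro, Wed-AM→Ghosh, Wed-PM→Mbeki+Ferraro, Thu-AM→Tran, Thu-PM→Tran.
Total: 24 + 24 + 34 + 54 + 94 + 34 + 54 + 44 + 44 = €406.

€406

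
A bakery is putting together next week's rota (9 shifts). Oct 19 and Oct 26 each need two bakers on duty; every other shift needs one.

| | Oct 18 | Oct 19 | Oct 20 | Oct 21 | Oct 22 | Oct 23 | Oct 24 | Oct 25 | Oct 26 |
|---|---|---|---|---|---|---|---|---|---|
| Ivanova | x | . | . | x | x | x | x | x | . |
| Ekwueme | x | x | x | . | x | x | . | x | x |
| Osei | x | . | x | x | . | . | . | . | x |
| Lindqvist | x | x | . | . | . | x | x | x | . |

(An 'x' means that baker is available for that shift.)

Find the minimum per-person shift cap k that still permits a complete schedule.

With 4 bakers and 11 worker-slots to fill, someone must work at least ⌈11/4⌉ = 3 shifts, so k ≥ 3.
k = 3 works: Oct 18→Osei, Oct 19→Ekwueme+Lindqvist, Oct 20→Ekwueme, Oct 21→Ivanova, Oct 22→Ivanova, Oct 23→Lindqvist, Oct 24→Ivanova, Oct 25→Lindqvist, Oct 26→Ekwueme+Osei.
Loads: Ivanova 3, Ekwueme 3, Osei 2, Lindqvist 3 — all ≤ 3.

3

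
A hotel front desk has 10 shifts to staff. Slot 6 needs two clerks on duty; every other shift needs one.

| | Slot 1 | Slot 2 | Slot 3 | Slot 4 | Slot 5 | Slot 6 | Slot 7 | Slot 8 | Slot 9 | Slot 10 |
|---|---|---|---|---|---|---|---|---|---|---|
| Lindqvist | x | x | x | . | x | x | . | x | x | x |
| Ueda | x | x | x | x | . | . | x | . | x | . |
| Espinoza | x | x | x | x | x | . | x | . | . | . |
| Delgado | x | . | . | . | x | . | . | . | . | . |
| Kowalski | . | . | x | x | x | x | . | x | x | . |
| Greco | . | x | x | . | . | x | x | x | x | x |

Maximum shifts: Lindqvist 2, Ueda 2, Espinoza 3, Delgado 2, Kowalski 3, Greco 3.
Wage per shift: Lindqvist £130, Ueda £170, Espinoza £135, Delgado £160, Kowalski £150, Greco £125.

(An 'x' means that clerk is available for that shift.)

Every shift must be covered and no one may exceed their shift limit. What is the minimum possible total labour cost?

£1490

Picking the cheapest available clerk for each shift independently would cost £1400, but that ignores the shift limits.
An optimal schedule: Slot 1→Espinoza, Slot 2→Espinoza, Slot 3→Kowalski, Slot 4→Espinoza, Slot 5→Kowalski, Slot 6→Greco+Lindqvist, Slot 7→Greco, Slot 8→Lindqvist, Slot 9→Kowalski, Slot 10→Greco.
Total: 135 + 135 + 150 + 135 + 150 + 125 + 130 + 125 + 130 + 150 + 125 = £1490.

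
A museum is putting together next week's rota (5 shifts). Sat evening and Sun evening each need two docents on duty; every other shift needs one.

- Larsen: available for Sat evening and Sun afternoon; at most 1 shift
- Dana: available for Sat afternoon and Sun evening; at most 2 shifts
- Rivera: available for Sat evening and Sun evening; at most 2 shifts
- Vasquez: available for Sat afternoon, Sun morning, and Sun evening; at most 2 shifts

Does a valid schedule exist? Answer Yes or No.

Total capacity is 7 and 7 slots are needed, so capacity alone doesn't rule it out.
Shifts {Sat evening, Sun afternoon} need 3 worker-slots in total, but the docents available for any of those shifts (Larsen and Rivera) can supply at most 2 among them. So no valid schedule exists.

No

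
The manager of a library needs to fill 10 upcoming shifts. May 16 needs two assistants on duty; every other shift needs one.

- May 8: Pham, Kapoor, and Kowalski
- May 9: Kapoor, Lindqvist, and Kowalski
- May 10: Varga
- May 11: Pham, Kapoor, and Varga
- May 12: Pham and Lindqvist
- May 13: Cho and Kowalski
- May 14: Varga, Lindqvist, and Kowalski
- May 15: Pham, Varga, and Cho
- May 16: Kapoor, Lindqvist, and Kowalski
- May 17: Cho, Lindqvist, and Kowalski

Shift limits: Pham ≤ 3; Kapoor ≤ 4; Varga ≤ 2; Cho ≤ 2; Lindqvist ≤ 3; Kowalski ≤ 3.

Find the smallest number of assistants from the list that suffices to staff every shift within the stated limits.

4

11 slots to fill and no one can take more than 4, so at least ⌈11/4⌉ = 3 assistants are needed.
Any 3 assistants together have capacity at most 4+3+3 = 10 < 11 slots, so 3 can never suffice.
Pham, Kapoor, Varga, and Kowalski alone can cover everything: May 8→Pham, May 9→Kapoor, May 10→Varga, May 11→Kapoor, May 12→Pham, May 13→Kowalski, May 14→Varga, May 15→Pham, May 16→Kapoor+Kowalski, May 17→Kowalski.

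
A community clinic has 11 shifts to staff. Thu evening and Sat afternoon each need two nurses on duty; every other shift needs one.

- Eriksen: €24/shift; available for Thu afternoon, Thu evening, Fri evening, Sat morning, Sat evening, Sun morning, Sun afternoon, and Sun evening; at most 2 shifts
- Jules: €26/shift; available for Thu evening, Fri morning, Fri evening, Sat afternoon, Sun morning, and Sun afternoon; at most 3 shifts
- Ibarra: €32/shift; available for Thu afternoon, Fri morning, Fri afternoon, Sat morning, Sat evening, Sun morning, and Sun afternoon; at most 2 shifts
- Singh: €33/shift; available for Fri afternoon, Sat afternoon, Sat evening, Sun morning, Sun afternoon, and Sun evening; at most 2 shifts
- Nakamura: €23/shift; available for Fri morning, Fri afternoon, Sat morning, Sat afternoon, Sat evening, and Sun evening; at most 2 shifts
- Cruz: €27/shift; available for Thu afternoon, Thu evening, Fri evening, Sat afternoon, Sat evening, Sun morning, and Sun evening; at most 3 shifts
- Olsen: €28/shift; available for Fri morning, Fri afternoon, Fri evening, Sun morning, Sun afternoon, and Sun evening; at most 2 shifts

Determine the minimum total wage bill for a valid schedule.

€341

Picking the cheapest available nurse for each shift independently would cost €310, but that ignores the shift limits.
An optimal schedule: Thu afternoon→Eriksen, Thu evening→Eriksen+Jules, Fri morning→Nakamura, Fri afternoon→Olsen, Fri evening→Jules, Sat morning→Nakamura, Sat afternoon→Jules+Cruz, Sat evening→Cruz, Sun morning→Ibarra, Sun afternoon→Olsen, Sun evening→Cruz.
Total: 24 + 24 + 26 + 23 + 28 + 26 + 23 + 26 + 27 + 27 + 32 + 28 + 27 = €341.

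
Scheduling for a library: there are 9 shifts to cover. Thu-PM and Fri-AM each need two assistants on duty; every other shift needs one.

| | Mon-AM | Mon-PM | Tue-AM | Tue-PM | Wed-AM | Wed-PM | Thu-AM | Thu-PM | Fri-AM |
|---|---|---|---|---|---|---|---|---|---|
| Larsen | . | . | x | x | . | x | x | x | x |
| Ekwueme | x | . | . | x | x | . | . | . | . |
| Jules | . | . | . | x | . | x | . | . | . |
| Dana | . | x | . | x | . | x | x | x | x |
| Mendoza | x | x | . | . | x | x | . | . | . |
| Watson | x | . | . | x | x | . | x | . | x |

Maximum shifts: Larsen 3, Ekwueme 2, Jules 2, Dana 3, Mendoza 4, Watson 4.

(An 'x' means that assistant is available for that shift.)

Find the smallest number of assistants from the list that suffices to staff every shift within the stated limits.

4

11 slots to fill and no one can take more than 4, so at least ⌈11/4⌉ = 3 assistants are needed.
No set of 3 assistants can cover every shift (each such set leaves at least one shift with no one available or exceeds a cap).
Larsen, Ekwueme, Dana, and Mendoza alone can cover everything: Mon-AM→Ekwueme, Mon-PM→Mendoza, Tue-AM→Larsen, Tue-PM→Ekwueme, Wed-AM→Mendoza, Wed-PM→Mendoza, Thu-AM→Dana, Thu-PM→Larsen+Dana, Fri-AM→Larsen+Dana.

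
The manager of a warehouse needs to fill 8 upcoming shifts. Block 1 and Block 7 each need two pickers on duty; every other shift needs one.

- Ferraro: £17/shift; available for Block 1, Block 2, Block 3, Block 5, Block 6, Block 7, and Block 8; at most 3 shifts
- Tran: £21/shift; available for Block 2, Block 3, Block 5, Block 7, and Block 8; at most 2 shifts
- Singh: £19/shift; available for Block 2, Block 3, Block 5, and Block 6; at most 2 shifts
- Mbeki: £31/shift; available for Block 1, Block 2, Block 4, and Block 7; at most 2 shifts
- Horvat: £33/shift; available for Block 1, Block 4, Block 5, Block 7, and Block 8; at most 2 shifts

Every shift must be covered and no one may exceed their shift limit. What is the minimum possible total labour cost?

£226

Picking the cheapest available picker for each shift independently would cost £202, but that ignores the shift limits.
An optimal schedule: Block 1→Ferraro+Mbeki, Block 2→Singh, Block 3→Ferraro, Block 4→Mbeki, Block 5→Singh, Block 6→Ferraro, Block 7→Tran+Horvat, Block 8→Tran.
Total: 17 + 31 + 19 + 17 + 31 + 19 + 17 + 21 + 33 + 21 = £226.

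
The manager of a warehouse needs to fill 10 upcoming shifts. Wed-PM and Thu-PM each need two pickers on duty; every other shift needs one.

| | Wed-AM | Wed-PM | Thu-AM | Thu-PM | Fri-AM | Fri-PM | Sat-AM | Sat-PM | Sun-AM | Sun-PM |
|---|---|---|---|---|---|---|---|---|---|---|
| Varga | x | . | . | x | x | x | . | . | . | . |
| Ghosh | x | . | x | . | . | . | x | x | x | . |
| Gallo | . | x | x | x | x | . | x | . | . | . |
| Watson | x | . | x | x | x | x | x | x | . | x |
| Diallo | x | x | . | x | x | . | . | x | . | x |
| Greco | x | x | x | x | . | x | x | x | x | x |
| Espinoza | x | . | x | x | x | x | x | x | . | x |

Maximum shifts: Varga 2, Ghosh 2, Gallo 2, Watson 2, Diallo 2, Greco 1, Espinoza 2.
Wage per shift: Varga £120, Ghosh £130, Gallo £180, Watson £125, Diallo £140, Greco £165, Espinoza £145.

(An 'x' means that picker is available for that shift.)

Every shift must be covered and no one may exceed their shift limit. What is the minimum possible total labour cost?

£1665

Picking the cheapest available picker for each shift independently would cost £1540, but that ignores the shift limits.
An optimal schedule: Wed-AM→Espinoza, Wed-PM→Diallo+Greco, Thu-AM→Watson, Thu-PM→Espinoza+Gallo, Fri-AM→Varga, Fri-PM→Varga, Sat-AM→Ghosh, Sat-PM→Diallo, Sun-AM→Ghosh, Sun-PM→Watson.
Total: 145 + 140 + 165 + 125 + 145 + 180 + 120 + 120 + 130 + 140 + 130 + 125 = £1665.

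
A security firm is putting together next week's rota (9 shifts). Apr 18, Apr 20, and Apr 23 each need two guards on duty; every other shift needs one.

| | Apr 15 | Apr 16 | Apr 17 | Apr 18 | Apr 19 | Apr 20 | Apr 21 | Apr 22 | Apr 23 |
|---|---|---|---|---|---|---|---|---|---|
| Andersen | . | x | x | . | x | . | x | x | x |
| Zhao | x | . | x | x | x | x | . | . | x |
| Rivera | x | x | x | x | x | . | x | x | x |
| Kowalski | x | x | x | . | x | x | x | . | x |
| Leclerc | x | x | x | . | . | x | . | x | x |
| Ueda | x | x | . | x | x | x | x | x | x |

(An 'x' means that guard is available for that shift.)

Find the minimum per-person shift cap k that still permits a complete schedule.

2

With 6 guards and 12 worker-slots to fill, someone must work at least ⌈12/6⌉ = 2 shifts, so k ≥ 2.
k = 2 works: Apr 15→Zhao, Apr 16→Rivera, Apr 17→Kowalski, Apr 18→Zhao+Rivera, Apr 19→Kowalski, Apr 20→Leclerc+Ueda, Apr 21→Andersen, Apr 22→Andersen, Apr 23→Leclerc+Ueda.
Loads: Andersen 2, Zhao 2, Rivera 2, Kowalski 2, Leclerc 2, Ueda 2 — all ≤ 2.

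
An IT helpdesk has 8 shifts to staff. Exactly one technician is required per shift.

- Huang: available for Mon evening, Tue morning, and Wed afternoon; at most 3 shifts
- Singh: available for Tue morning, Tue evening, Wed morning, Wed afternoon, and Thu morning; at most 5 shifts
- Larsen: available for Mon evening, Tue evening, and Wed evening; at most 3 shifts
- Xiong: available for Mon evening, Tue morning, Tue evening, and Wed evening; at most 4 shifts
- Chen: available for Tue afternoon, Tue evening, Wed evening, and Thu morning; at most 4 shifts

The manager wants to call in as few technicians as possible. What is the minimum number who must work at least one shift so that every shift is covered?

8 slots to fill and no one can take more than 5, so at least ⌈8/5⌉ = 2 technicians are needed.
Shifts {Mon evening, Tue afternoon, Wed morning} need 3 slots, but among the technicians available for them (Huang, Singh, Larsen, Xiong, and Chen) any 2 together supply at most 2. So 2 technicians are not enough.
Huang, Singh, and Chen alone can cover everything: Mon evening→Huang, Tue morning→Huang, Tue afternoon→Chen, Tue evening→Singh, Wed morning→Singh, Wed afternoon→Huang, Wed evening→Chen, Thu morning→Singh.

3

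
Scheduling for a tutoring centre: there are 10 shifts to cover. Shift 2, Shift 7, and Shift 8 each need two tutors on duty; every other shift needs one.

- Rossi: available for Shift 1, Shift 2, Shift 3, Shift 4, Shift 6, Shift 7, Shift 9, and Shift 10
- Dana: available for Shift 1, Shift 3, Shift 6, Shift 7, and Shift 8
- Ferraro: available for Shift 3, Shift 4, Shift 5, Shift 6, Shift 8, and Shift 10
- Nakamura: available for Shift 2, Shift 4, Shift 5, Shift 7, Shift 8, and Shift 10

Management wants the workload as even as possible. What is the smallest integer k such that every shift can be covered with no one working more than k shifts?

4

With 4 tutors and 13 worker-slots to fill, someone must work at least ⌈13/4⌉ = 4 shifts, so k ≥ 4.
k = 4 works: Shift 1→Rossi, Shift 2→Rossi+Nakamura, Shift 3→Rossi, Shift 4→Ferraro, Shift 5→Ferraro, Shift 6→Dana, Shift 7→Dana+Nakamura, Shift 8→Dana+Ferraro, Shift 9→Rossi, Shift 10→Ferraro.
Loads: Rossi 4, Dana 3, Ferraro 4, Nakamura 2 — all ≤ 4.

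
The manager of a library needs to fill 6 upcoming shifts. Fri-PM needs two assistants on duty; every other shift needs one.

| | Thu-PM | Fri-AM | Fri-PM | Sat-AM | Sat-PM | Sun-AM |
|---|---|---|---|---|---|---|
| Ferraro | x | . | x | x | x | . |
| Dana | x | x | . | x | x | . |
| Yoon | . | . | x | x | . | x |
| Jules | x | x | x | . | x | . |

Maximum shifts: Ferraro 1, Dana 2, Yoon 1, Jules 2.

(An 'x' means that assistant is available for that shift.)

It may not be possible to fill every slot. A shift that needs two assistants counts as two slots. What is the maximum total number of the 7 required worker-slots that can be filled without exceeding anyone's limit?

Total capacity across all assistants is 1+2+1+2 = 6, and 7 slots are needed, so at most 6 can be filled.
An assignment achieving 6: Thu-PM→Ferraro, Fri-AM→Dana, Fri-PM→Jules, Sat-AM→Dana, Sat-PM→Jules, Sun-AM→Yoon.
Loads: Ferraro 1/1, Dana 2/2, Yoon 1/1, Jules 2/2.

6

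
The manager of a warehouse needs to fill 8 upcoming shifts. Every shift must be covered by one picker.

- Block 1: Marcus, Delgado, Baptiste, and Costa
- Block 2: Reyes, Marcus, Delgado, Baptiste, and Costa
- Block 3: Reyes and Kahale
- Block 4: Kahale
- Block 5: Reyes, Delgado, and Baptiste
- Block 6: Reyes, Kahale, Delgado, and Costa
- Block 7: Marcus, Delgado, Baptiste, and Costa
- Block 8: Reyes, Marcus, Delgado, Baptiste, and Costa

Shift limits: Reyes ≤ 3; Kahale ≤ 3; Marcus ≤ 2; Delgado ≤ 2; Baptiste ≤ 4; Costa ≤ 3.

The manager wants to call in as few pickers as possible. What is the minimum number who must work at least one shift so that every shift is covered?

8 slots to fill and no one can take more than 4, so at least ⌈8/4⌉ = 2 pickers are needed.
Any 2 pickers together have capacity at most 4+3 = 7 < 8 slots, so 2 can never suffice.
Reyes, Kahale, and Marcus alone can cover everything: Block 1→Marcus, Block 2→Reyes, Block 3→Kahale, Block 4→Kahale, Block 5→Reyes, Block 6→Kahale, Block 7→Marcus, Block 8→Reyes.

3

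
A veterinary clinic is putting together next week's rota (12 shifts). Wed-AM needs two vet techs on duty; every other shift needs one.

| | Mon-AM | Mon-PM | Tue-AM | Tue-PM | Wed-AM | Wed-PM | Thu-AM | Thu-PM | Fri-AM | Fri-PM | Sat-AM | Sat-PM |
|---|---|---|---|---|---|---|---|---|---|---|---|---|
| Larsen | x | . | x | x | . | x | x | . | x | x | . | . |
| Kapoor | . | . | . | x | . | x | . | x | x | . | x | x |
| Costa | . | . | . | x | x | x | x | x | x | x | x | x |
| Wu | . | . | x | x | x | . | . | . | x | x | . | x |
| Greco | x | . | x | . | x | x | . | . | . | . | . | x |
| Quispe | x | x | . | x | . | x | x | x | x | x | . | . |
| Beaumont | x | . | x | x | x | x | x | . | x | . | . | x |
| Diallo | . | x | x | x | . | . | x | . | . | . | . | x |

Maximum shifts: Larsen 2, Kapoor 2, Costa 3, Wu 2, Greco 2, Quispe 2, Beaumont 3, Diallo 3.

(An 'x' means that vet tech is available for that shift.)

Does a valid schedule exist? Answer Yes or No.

One valid schedule: Mon-AM→Larsen, Mon-PM→Quispe, Tue-AM→Wu, Tue-PM→Beaumont, Wed-AM→Costa+Wu, Wed-PM→Costa, Thu-AM→Costa, Thu-PM→Kapoor, Fri-AM→Quispe, Fri-PM→Larsen, Sat-AM→Kapoor, Sat-PM→Greco.
Loads: Larsen 2/2, Kapoor 2/2, Costa 3/3, Wu 2/2, Greco 1/2, Quispe 2/2, Beaumont 1/3, Diallo 0/3 — all within limits.

Yes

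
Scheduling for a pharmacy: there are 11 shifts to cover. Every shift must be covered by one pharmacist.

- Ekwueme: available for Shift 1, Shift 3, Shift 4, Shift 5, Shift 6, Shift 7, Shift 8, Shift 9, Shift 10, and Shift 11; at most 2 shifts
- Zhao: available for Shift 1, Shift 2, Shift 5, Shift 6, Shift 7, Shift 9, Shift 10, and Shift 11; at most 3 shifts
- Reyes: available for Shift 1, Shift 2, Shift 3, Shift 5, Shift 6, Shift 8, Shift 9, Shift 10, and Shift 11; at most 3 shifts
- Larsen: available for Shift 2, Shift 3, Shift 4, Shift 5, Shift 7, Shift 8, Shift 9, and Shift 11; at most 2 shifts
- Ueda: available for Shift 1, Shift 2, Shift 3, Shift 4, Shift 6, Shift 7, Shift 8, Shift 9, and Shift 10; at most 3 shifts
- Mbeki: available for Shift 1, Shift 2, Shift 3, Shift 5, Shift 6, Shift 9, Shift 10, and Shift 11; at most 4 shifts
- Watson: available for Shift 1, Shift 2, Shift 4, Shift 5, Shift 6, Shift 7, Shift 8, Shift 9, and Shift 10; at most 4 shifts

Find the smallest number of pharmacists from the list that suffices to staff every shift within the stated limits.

11 slots to fill and no one can take more than 4, so at least ⌈11/4⌉ = 3 pharmacists are needed.
Zhao, Mbeki, and Watson alone can cover everything: Shift 1→Zhao, Shift 2→Mbeki, Shift 3→Mbeki, Shift 4→Watson, Shift 5→Mbeki, Shift 6→Mbeki, Shift 7→Zhao, Shift 8→Watson, Shift 9→Watson, Shift 10→Watson, Shift 11→Zhao.

3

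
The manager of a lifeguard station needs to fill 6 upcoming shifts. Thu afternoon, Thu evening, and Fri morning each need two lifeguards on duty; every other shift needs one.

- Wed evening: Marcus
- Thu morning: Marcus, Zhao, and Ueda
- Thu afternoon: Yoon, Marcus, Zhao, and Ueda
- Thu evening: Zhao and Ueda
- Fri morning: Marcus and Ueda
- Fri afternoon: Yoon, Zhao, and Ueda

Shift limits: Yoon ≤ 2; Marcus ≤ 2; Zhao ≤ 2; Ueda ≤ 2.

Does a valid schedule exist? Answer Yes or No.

Shifts {Wed evening, Thu morning, Thu afternoon, Thu evening, Fri morning} need 8 worker-slots in total, but the lifeguards available for any of those shifts (Yoon, Marcus, Zhao, and Ueda) can supply at most 7 among them. So no valid schedule exists.

No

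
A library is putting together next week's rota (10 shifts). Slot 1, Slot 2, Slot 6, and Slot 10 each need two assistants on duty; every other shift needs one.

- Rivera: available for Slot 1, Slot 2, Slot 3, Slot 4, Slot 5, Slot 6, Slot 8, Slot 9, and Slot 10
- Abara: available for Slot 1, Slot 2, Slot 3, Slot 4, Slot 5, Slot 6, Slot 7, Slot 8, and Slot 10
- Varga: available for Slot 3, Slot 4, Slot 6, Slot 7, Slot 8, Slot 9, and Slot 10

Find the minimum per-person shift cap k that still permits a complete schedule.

5

With 3 assistants and 14 worker-slots to fill, someone must work at least ⌈14/3⌉ = 5 shifts, so k ≥ 5.
k = 5 works: Slot 1→Rivera+Abara, Slot 2→Rivera+Abara, Slot 3→Rivera, Slot 4→Varga, Slot 5→Rivera, Slot 6→Abara+Varga, Slot 7→Abara, Slot 8→Varga, Slot 9→Rivera, Slot 10→Abara+Varga.
Loads: Rivera 5, Abara 5, Varga 4 — all ≤ 5.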